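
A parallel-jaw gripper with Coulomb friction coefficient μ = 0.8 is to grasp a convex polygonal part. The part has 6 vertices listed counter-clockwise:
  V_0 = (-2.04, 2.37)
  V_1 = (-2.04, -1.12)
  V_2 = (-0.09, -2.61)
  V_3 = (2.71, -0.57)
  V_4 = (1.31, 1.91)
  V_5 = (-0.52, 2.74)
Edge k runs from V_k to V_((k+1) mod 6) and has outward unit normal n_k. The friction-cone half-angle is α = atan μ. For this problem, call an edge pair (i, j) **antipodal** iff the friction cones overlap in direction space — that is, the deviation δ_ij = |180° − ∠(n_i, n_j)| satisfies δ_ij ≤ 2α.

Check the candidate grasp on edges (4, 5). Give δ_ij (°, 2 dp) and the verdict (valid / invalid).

α = atan 0.8 = 38.66°;  2α = 77.32°
edge 4: e_4 = (-1.83, +0.83);  n_4 = (+0.4131, +0.9107)
edge 5: e_5 = (-1.52, -0.37);  n_5 = (-0.2365, +0.9716)
∠(n_4, n_5) = 38.08°
δ = |180° − 38.08°| = 141.92°
141.92° > 2α = 77.32°  →  invalid

δ = 141.92°, invalid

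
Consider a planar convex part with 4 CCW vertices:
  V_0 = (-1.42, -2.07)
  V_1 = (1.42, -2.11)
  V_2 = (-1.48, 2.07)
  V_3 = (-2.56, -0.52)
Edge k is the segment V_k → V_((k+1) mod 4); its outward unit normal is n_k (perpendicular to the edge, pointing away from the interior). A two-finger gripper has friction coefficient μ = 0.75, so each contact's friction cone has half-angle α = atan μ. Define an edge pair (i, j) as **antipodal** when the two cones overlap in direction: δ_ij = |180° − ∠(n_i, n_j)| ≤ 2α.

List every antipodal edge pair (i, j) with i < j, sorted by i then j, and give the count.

count = 4; pairs: (0,1), (0,2), (1,2), (1,3)

α = atan 0.75 = 36.87°;  2α = 73.74°
n_0 = (-0.0141, -0.9999)
n_1 = (+0.8216, +0.5700)
n_2 = (-0.9230, +0.3849)
n_3 = (-0.8056, -0.5925)
  (0,1): δ = 54.44°  ✓
  (0,2): δ = 68.17°  ✓
  (0,3): δ = 127.14°  ·
  (1,2): δ = 57.39°  ✓
  (1,3): δ = 1.58°  ✓
  (2,3): δ = 121.03°  ·
antipodal pairs: 4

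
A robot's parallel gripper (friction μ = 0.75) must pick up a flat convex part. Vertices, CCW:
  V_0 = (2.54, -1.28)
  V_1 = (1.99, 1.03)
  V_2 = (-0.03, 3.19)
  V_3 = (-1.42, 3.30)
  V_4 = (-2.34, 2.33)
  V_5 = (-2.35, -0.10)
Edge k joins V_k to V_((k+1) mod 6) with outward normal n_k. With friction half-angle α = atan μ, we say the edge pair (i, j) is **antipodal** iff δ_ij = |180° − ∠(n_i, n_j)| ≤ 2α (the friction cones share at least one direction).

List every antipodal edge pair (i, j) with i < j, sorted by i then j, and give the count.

count = 7; pairs: (0,3), (0,4), (0,5), (1,4), (1,5), (2,5), (3,5)

α = atan 0.75 = 36.87°;  2α = 73.74°
n_0 = (+0.9728, +0.2316)
n_1 = (+0.7304, +0.6830)
n_2 = (+0.0789, +0.9969)
n_3 = (-0.7256, +0.6882)
n_4 = (-1.0000, +0.0041)
n_5 = (-0.2346, -0.9721)
  (0,1): δ = 150.31°  ·
  (0,2): δ = 107.92°  ·
  (0,3): δ = 56.88°  ✓
  (0,4): δ = 13.63°  ✓
  (0,5): δ = 63.04°  ✓
  (1,2): δ = 137.61°  ·
  (1,3): δ = 86.57°  ·
  (1,4): δ = 43.32°  ✓
  (1,5): δ = 33.35°  ✓
  (2,3): δ = 128.96°  ·
  (2,4): δ = 85.71°  ·
  (2,5): δ = 9.04°  ✓
  (3,4): δ = 136.75°  ·
  (3,5): δ = 60.08°  ✓
  (4,5): δ = 103.33°  ·
antipodal pairs: 7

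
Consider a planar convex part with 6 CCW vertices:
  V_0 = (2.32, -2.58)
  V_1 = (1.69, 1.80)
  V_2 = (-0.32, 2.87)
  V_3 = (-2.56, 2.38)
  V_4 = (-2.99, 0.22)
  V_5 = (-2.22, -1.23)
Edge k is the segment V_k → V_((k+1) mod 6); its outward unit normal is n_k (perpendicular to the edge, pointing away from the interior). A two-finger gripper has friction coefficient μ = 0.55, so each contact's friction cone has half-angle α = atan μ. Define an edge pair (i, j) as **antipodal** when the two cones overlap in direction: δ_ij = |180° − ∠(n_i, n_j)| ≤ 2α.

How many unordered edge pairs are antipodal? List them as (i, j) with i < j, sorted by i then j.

α = atan 0.55 = 28.81°;  2α = 57.62°
n_0 = (+0.9898, +0.1424)
n_1 = (+0.4699, +0.8827)
n_2 = (-0.2137, +0.9769)
n_3 = (-0.9808, +0.1952)
n_4 = (-0.8832, -0.4690)
n_5 = (-0.2850, -0.9585)
  (0,1): δ = 126.21°  ·
  (0,2): δ = 85.85°  ·
  (0,3): δ = 19.44°  ✓
  (0,4): δ = 19.78°  ✓
  (0,5): δ = 65.25°  ·
  (1,2): δ = 139.63°  ·
  (1,3): δ = 73.23°  ·
  (1,4): δ = 34.00°  ✓
  (1,5): δ = 11.47°  ✓
  (2,3): δ = 113.60°  ·
  (2,4): δ = 74.37°  ·
  (2,5): δ = 28.90°  ✓
  (3,4): δ = 140.77°  ·
  (3,5): δ = 95.30°  ·
  (4,5): δ = 134.53°  ·
antipodal pairs: 5

count = 5; pairs: (0,3), (0,4), (1,4), (1,5), (2,5)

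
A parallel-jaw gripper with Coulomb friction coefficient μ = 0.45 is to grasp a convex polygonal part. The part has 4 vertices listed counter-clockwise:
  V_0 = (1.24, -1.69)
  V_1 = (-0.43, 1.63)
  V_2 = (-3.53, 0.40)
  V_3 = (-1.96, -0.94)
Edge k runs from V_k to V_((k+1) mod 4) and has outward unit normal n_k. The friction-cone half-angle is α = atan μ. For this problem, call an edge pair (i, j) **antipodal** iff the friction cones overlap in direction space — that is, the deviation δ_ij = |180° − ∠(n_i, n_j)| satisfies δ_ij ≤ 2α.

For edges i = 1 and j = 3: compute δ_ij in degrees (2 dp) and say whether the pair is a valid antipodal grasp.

α = atan 0.45 = 24.23°;  2α = 48.46°
edge 1: e_1 = (-3.10, -1.23);  n_1 = (-0.3688, +0.9295)
edge 3: e_3 = (+3.20, -0.75);  n_3 = (-0.2282, -0.9736)
∠(n_1, n_3) = 145.17°
δ = |180° − 145.17°| = 34.83°
34.83° ≤ 2α = 48.46°  →  valid

δ = 34.83°, valid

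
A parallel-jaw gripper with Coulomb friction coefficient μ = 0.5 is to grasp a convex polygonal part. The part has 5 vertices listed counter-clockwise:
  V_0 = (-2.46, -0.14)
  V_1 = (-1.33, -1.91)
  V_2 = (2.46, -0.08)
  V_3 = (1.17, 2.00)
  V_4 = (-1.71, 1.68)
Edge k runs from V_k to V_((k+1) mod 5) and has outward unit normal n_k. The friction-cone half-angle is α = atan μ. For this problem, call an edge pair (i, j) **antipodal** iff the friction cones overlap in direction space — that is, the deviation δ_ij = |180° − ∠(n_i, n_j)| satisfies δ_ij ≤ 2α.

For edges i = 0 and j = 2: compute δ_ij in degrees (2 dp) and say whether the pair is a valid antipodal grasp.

δ = 0.75°, valid

α = atan 0.5 = 26.57°;  2α = 53.13°
edge 0: e_0 = (+1.13, -1.77);  n_0 = (-0.8429, -0.5381)
edge 2: e_2 = (-1.29, +2.08);  n_2 = (+0.8498, +0.5271)
∠(n_0, n_2) = 179.25°
δ = |180° − 179.25°| = 0.75°
0.75° ≤ 2α = 53.13°  →  valid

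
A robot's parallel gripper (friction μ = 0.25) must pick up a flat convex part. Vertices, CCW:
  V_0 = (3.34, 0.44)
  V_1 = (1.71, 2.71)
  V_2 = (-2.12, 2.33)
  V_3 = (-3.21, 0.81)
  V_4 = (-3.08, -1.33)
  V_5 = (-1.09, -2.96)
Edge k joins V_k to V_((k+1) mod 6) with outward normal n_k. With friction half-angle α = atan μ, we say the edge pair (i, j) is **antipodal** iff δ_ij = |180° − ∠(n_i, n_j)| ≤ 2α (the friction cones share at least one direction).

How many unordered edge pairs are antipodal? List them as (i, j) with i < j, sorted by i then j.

count = 2; pairs: (0,4), (2,5)

α = atan 0.25 = 14.04°;  2α = 28.07°
n_0 = (+0.8123, +0.5833)
n_1 = (-0.0987, +0.9951)
n_2 = (-0.8126, +0.5828)
n_3 = (-0.9982, -0.0606)
n_4 = (-0.6337, -0.7736)
n_5 = (+0.6088, -0.7933)
  (0,1): δ = 120.01°  ·
  (0,2): δ = 71.33°  ·
  (0,3): δ = 32.20°  ·
  (0,4): δ = 15.00°  ✓
  (0,5): δ = 91.83°  ·
  (1,2): δ = 131.31°  ·
  (1,3): δ = 92.19°  ·
  (1,4): δ = 44.99°  ·
  (1,5): δ = 31.84°  ·
  (2,3): δ = 140.88°  ·
  (2,4): δ = 93.68°  ·
  (2,5): δ = 16.85°  ✓
  (3,4): δ = 132.80°  ·
  (3,5): δ = 55.97°  ·
  (4,5): δ = 103.17°  ·
antipodal pairs: 2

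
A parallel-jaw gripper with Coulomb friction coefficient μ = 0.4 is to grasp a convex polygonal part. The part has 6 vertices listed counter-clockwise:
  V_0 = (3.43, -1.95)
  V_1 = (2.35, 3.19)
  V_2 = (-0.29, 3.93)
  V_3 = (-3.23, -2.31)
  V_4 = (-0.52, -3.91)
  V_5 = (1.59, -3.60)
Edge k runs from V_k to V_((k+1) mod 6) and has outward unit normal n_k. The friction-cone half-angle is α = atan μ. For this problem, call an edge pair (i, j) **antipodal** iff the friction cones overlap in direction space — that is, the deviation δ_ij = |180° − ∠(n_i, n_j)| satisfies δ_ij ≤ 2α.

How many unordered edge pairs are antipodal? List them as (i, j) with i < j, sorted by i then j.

count = 4; pairs: (0,2), (1,3), (1,4), (2,5)

α = atan 0.4 = 21.80°;  2α = 43.60°
n_0 = (+0.9786, +0.2056)
n_1 = (+0.2699, +0.9629)
n_2 = (-0.9046, +0.4262)
n_3 = (-0.5084, -0.8611)
n_4 = (+0.1454, -0.9894)
n_5 = (+0.6676, -0.7445)
  (0,1): δ = 117.52°  ·
  (0,2): δ = 37.09°  ✓
  (0,3): δ = 47.58°  ·
  (0,4): δ = 86.49°  ·
  (0,5): δ = 120.02°  ·
  (1,2): δ = 99.57°  ·
  (1,3): δ = 14.90°  ✓
  (1,4): δ = 24.02°  ✓
  (1,5): δ = 57.54°  ·
  (2,3): δ = 95.33°  ·
  (2,4): δ = 56.41°  ·
  (2,5): δ = 22.89°  ✓
  (3,4): δ = 141.08°  ·
  (3,5): δ = 107.56°  ·
  (4,5): δ = 146.47°  ·
antipodal pairs: 4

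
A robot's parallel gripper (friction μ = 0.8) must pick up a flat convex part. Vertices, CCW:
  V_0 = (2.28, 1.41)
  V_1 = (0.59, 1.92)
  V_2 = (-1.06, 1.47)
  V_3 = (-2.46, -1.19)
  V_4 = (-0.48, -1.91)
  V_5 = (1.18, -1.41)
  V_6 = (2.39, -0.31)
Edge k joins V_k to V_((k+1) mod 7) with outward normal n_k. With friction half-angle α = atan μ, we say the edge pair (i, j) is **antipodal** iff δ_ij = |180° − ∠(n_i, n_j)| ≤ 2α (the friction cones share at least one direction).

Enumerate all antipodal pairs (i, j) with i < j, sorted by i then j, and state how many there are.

count = 10; pairs: (0,3), (0,4), (0,5), (1,3), (1,4), (1,5), (2,4), (2,5), (2,6), (3,6)

α = atan 0.8 = 38.66°;  2α = 77.32°
n_0 = (+0.2889, +0.9574)
n_1 = (-0.2631, +0.9648)
n_2 = (-0.8849, +0.4657)
n_3 = (-0.3417, -0.9398)
n_4 = (+0.2884, -0.9575)
n_5 = (+0.6727, -0.7399)
n_6 = (+0.9980, +0.0638)
  (0,1): δ = 147.95°  ·
  (0,2): δ = 100.97°  ·
  (0,3): δ = 3.19°  ✓
  (0,4): δ = 33.56°  ✓
  (0,5): δ = 59.07°  ✓
  (0,6): δ = 110.45°  ·
  (1,2): δ = 133.01°  ·
  (1,3): δ = 35.24°  ✓
  (1,4): δ = 1.51°  ✓
  (1,5): δ = 27.02°  ✓
  (1,6): δ = 78.40°  ·
  (2,3): δ = 82.22°  ·
  (2,4): δ = 45.48°  ✓
  (2,5): δ = 19.97°  ✓
  (2,6): δ = 31.42°  ✓
  (3,4): δ = 143.25°  ·
  (3,5): δ = 117.74°  ·
  (3,6): δ = 66.36°  ✓
  (4,5): δ = 154.49°  ·
  (4,6): δ = 103.10°  ·
  (5,6): δ = 128.61°  ·
antipodal pairs: 10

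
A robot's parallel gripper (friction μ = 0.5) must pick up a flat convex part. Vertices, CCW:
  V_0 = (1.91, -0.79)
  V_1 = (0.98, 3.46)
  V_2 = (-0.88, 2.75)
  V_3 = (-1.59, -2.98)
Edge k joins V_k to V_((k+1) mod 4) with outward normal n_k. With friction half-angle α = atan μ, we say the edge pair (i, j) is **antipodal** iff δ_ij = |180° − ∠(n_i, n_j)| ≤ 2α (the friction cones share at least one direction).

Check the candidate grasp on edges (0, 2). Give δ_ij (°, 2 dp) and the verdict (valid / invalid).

α = atan 0.5 = 26.57°;  2α = 53.13°
edge 0: e_0 = (-0.93, +4.25);  n_0 = (+0.9769, +0.2138)
edge 2: e_2 = (-0.71, -5.73);  n_2 = (-0.9924, +0.1230)
∠(n_0, n_2) = 160.59°
δ = |180° − 160.59°| = 19.41°
19.41° ≤ 2α = 53.13°  →  valid

δ = 19.41°, valid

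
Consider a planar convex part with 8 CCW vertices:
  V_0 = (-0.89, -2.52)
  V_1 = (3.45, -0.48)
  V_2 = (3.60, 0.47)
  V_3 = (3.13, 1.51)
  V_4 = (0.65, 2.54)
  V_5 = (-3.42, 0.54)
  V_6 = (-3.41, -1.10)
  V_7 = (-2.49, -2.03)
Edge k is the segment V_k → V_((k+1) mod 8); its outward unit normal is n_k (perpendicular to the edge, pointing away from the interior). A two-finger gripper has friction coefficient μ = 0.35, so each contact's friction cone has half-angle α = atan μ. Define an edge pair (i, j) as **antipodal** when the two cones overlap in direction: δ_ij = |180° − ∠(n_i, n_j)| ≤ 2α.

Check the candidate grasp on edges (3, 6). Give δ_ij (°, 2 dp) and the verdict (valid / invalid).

α = atan 0.35 = 19.29°;  2α = 38.58°
edge 3: e_3 = (-2.48, +1.03);  n_3 = (+0.3836, +0.9235)
edge 6: e_6 = (+0.92, -0.93);  n_6 = (-0.7109, -0.7033)
∠(n_3, n_6) = 157.24°
δ = |180° − 157.24°| = 22.76°
22.76° ≤ 2α = 38.58°  →  valid

δ = 22.76°, valid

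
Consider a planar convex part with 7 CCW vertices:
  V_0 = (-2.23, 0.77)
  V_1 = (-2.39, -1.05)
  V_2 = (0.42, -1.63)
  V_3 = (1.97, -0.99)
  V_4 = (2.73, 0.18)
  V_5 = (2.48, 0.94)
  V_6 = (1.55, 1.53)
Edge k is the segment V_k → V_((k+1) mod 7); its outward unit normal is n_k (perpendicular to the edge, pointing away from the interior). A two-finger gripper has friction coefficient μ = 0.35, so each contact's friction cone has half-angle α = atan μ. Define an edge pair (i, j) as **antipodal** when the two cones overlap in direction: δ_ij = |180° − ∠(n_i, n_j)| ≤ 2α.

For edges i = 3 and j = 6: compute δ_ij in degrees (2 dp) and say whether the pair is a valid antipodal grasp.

δ = 45.63°, invalid

α = atan 0.35 = 19.29°;  2α = 38.58°
edge 3: e_3 = (+0.76, +1.17);  n_3 = (+0.8386, -0.5447)
edge 6: e_6 = (-3.78, -0.76);  n_6 = (-0.1971, +0.9804)
∠(n_3, n_6) = 134.37°
δ = |180° − 134.37°| = 45.63°
45.63° > 2α = 38.58°  →  invalid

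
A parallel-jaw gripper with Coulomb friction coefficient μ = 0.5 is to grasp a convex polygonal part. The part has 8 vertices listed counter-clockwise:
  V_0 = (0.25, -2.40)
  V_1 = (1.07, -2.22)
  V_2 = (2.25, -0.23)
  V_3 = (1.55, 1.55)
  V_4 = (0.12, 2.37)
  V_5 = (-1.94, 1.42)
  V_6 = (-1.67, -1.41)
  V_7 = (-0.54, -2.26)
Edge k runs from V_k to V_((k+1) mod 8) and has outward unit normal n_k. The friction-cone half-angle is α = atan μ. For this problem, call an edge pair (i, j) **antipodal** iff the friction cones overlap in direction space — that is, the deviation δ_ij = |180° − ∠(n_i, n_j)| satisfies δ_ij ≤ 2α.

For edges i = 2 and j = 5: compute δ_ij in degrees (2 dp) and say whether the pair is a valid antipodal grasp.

δ = 16.02°, valid

α = atan 0.5 = 26.57°;  2α = 53.13°
edge 2: e_2 = (-0.70, +1.78);  n_2 = (+0.9306, +0.3660)
edge 5: e_5 = (+0.27, -2.83);  n_5 = (-0.9955, -0.0950)
∠(n_2, n_5) = 163.98°
δ = |180° − 163.98°| = 16.02°
16.02° ≤ 2α = 53.13°  →  valid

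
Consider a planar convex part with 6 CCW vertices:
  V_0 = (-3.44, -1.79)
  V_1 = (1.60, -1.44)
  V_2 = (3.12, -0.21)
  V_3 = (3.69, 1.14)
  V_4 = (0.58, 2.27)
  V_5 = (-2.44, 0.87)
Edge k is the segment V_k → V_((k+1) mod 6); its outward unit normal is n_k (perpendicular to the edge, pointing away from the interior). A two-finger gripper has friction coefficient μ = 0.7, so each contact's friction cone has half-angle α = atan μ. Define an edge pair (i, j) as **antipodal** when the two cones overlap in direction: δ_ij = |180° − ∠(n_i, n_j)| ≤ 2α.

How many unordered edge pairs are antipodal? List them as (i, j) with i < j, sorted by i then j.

count = 8; pairs: (0,3), (0,4), (0,5), (1,3), (1,4), (1,5), (2,4), (2,5)

α = atan 0.7 = 34.99°;  2α = 69.98°
n_0 = (+0.0693, -0.9976)
n_1 = (+0.6291, -0.7774)
n_2 = (+0.9212, -0.3890)
n_3 = (+0.3415, +0.9399)
n_4 = (-0.4206, +0.9073)
n_5 = (-0.9360, +0.3519)
  (0,1): δ = 144.99°  ·
  (0,2): δ = 116.86°  ·
  (0,3): δ = 23.94°  ✓
  (0,4): δ = 20.90°  ✓
  (0,5): δ = 65.42°  ✓
  (1,2): δ = 151.87°  ·
  (1,3): δ = 58.95°  ✓
  (1,4): δ = 14.11°  ✓
  (1,5): δ = 30.42°  ✓
  (2,3): δ = 87.08°  ·
  (2,4): δ = 42.24°  ✓
  (2,5): δ = 2.29°  ✓
  (3,4): δ = 135.16°  ·
  (3,5): δ = 90.63°  ·
  (4,5): δ = 135.47°  ·
antipodal pairs: 8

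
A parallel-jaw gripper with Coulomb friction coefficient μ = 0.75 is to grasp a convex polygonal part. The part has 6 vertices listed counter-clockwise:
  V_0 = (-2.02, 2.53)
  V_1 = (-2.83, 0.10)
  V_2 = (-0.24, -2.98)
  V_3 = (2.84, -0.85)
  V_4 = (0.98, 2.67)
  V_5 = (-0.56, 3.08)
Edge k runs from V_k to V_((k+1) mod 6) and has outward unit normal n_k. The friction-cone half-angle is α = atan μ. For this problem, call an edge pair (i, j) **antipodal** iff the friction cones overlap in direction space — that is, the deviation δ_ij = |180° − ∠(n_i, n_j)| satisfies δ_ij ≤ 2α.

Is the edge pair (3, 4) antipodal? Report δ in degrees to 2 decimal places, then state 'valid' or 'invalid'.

α = atan 0.75 = 36.87°;  2α = 73.74°
edge 3: e_3 = (-1.86, +3.52);  n_3 = (+0.8842, +0.4672)
edge 4: e_4 = (-1.54, +0.41);  n_4 = (+0.2573, +0.9663)
∠(n_3, n_4) = 47.24°
δ = |180° − 47.24°| = 132.76°
132.76° > 2α = 73.74°  →  invalid

δ = 132.76°, invalid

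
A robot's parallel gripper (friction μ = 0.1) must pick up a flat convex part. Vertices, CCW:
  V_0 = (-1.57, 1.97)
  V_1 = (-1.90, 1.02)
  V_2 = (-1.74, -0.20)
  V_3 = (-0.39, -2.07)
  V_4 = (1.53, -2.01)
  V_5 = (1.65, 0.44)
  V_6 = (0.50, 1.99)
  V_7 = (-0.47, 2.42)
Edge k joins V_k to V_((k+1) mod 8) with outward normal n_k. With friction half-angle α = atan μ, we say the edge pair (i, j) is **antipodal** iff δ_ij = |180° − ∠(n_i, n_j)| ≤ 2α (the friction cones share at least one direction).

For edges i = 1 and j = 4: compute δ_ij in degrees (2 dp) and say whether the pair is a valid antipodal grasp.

α = atan 0.1 = 5.71°;  2α = 11.42°
edge 1: e_1 = (+0.16, -1.22);  n_1 = (-0.9915, -0.1300)
edge 4: e_4 = (+0.12, +2.45);  n_4 = (+0.9988, -0.0489)
∠(n_1, n_4) = 169.72°
δ = |180° − 169.72°| = 10.28°
10.28° ≤ 2α = 11.42°  →  valid

δ = 10.28°, valid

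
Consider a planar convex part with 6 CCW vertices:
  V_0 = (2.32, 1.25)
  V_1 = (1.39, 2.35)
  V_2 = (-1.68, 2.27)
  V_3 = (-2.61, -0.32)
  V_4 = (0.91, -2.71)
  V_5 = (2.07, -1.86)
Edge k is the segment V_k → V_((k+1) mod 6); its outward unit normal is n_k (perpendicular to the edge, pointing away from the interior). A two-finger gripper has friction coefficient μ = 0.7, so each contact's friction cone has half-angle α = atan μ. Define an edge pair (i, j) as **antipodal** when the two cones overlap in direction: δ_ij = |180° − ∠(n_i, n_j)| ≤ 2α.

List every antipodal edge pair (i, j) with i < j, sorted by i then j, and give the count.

α = atan 0.7 = 34.99°;  2α = 69.98°
n_0 = (+0.7636, +0.6456)
n_1 = (-0.0260, +0.9997)
n_2 = (-0.9412, +0.3379)
n_3 = (-0.5617, -0.8273)
n_4 = (+0.5911, -0.8066)
n_5 = (+0.9968, -0.0801)
  (0,1): δ = 128.72°  ·
  (0,2): δ = 59.96°  ✓
  (0,3): δ = 15.61°  ✓
  (0,4): δ = 86.02°  ·
  (0,5): δ = 135.19°  ·
  (1,2): δ = 111.24°  ·
  (1,3): δ = 35.67°  ✓
  (1,4): δ = 34.74°  ✓
  (1,5): δ = 83.91°  ·
  (2,3): δ = 104.42°  ·
  (2,4): δ = 34.02°  ✓
  (2,5): δ = 15.16°  ✓
  (3,4): δ = 109.59°  ·
  (3,5): δ = 60.42°  ✓
  (4,5): δ = 130.83°  ·
antipodal pairs: 7

count = 7; pairs: (0,2), (0,3), (1,3), (1,4), (2,4), (2,5), (3,5)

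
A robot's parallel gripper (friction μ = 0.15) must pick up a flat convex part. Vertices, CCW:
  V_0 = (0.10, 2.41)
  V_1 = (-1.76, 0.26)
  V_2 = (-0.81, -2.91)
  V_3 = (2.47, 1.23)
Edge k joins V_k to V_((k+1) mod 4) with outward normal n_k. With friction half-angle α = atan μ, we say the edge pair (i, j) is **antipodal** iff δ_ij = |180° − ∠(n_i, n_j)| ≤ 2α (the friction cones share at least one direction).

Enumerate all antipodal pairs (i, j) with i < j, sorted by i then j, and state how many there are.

count = 1; pairs: (0,2)

α = atan 0.15 = 8.53°;  2α = 17.06°
n_0 = (-0.7563, +0.6543)
n_1 = (-0.9579, -0.2871)
n_2 = (+0.7838, -0.6210)
n_3 = (+0.4457, +0.8952)
  (0,1): δ = 122.45°  ·
  (0,2): δ = 2.47°  ✓
  (0,3): δ = 104.40°  ·
  (1,2): δ = 55.07°  ·
  (1,3): δ = 46.85°  ·
  (2,3): δ = 78.08°  ·
antipodal pairs: 1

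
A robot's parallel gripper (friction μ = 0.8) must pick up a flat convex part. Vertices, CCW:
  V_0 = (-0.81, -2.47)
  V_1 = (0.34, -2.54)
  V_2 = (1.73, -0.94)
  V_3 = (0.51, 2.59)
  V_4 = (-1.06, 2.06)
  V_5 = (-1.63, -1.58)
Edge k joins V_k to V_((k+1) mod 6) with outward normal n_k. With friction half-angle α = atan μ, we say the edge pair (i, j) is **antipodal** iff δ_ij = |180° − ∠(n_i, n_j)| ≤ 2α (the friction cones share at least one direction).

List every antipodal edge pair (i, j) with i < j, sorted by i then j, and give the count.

count = 7; pairs: (0,2), (0,3), (1,3), (1,4), (2,4), (2,5), (3,5)

α = atan 0.8 = 38.66°;  2α = 77.32°
n_0 = (-0.0608, -0.9982)
n_1 = (+0.7549, -0.6558)
n_2 = (+0.9451, +0.3267)
n_3 = (-0.3198, +0.9475)
n_4 = (-0.9880, +0.1547)
n_5 = (-0.7354, -0.6776)
  (0,1): δ = 127.50°  ·
  (0,2): δ = 67.45°  ✓
  (0,3): δ = 22.14°  ✓
  (0,4): δ = 84.58°  ·
  (0,5): δ = 136.14°  ·
  (1,2): δ = 119.95°  ·
  (1,3): δ = 30.36°  ✓
  (1,4): δ = 32.08°  ✓
  (1,5): δ = 83.64°  ·
  (2,3): δ = 90.41°  ·
  (2,4): δ = 27.97°  ✓
  (2,5): δ = 23.59°  ✓
  (3,4): δ = 117.55°  ·
  (3,5): δ = 66.00°  ✓
  (4,5): δ = 128.44°  ·
antipodal pairs: 7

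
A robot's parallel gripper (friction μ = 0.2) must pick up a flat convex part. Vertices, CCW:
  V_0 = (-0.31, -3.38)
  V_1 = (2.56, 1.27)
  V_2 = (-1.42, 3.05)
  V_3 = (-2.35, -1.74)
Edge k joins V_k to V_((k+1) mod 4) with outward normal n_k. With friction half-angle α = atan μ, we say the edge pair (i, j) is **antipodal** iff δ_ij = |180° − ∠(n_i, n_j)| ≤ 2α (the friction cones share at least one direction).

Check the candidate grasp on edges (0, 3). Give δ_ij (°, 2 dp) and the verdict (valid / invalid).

α = atan 0.2 = 11.31°;  2α = 22.62°
edge 0: e_0 = (+2.87, +4.65);  n_0 = (+0.8510, -0.5252)
edge 3: e_3 = (+2.04, -1.64);  n_3 = (-0.6266, -0.7794)
∠(n_0, n_3) = 97.11°
δ = |180° − 97.11°| = 82.89°
82.89° > 2α = 22.62°  →  invalid

δ = 82.89°, invalid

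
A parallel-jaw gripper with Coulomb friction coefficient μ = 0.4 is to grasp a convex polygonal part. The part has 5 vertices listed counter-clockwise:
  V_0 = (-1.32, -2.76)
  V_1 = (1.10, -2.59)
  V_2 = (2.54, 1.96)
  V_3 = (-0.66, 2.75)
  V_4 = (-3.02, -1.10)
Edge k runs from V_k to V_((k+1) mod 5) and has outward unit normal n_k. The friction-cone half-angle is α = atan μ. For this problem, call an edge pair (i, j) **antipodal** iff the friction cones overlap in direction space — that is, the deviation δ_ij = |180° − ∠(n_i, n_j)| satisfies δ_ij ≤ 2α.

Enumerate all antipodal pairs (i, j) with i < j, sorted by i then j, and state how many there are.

count = 3; pairs: (0,2), (1,3), (2,4)

α = atan 0.4 = 21.80°;  2α = 43.60°
n_0 = (+0.0701, -0.9975)
n_1 = (+0.9534, -0.3017)
n_2 = (+0.2397, +0.9709)
n_3 = (-0.8526, +0.5226)
n_4 = (-0.6986, -0.7155)
  (0,1): δ = 111.58°  ·
  (0,2): δ = 17.89°  ✓
  (0,3): δ = 54.47°  ·
  (0,4): δ = 131.66°  ·
  (1,2): δ = 86.31°  ·
  (1,3): δ = 13.95°  ✓
  (1,4): δ = 63.24°  ·
  (2,3): δ = 107.64°  ·
  (2,4): δ = 30.45°  ✓
  (3,4): δ = 102.81°  ·
antipodal pairs: 3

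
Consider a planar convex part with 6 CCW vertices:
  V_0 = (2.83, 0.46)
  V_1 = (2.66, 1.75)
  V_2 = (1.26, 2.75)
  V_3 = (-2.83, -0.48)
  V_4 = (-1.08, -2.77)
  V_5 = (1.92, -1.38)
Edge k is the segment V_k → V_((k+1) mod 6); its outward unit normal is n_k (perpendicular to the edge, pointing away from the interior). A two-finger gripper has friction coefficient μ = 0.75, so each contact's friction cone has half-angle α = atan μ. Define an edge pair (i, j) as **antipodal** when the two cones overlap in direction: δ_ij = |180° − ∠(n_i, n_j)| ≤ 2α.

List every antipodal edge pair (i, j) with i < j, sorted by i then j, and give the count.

α = atan 0.75 = 36.87°;  2α = 73.74°
n_0 = (+0.9914, +0.1307)
n_1 = (+0.5812, +0.8137)
n_2 = (-0.6198, +0.7848)
n_3 = (-0.7946, -0.6072)
n_4 = (+0.4204, -0.9073)
n_5 = (+0.8964, -0.4433)
  (0,1): δ = 133.05°  ·
  (0,2): δ = 59.21°  ✓
  (0,3): δ = 29.88°  ✓
  (0,4): δ = 107.35°  ·
  (0,5): δ = 146.18°  ·
  (1,2): δ = 106.16°  ·
  (1,3): δ = 17.08°  ✓
  (1,4): δ = 60.40°  ✓
  (1,5): δ = 99.22°  ·
  (2,3): δ = 90.91°  ·
  (2,4): δ = 13.44°  ✓
  (2,5): δ = 25.39°  ✓
  (3,4): δ = 102.53°  ·
  (3,5): δ = 63.70°  ✓
  (4,5): δ = 141.18°  ·
antipodal pairs: 7

count = 7; pairs: (0,2), (0,3), (1,3), (1,4), (2,4), (2,5), (3,5)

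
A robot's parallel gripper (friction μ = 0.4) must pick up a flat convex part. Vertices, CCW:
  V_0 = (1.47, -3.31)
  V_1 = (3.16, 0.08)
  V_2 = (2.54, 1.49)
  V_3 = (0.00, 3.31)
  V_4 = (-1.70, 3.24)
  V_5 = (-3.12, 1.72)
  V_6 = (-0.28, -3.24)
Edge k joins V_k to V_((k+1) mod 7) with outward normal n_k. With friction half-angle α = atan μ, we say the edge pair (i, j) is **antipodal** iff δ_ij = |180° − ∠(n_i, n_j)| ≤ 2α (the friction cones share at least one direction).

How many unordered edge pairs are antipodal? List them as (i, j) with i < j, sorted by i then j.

α = atan 0.4 = 21.80°;  2α = 43.60°
n_0 = (+0.8950, -0.4462)
n_1 = (+0.9154, +0.4025)
n_2 = (+0.5824, +0.8129)
n_3 = (-0.0411, +0.9992)
n_4 = (-0.7307, +0.6827)
n_5 = (-0.8678, -0.4969)
n_6 = (-0.0400, -0.9992)
  (0,1): δ = 129.77°  ·
  (0,2): δ = 99.13°  ·
  (0,3): δ = 61.14°  ·
  (0,4): δ = 16.55°  ✓
  (0,5): δ = 56.29°  ·
  (0,6): δ = 114.21°  ·
  (1,2): δ = 149.36°  ·
  (1,3): δ = 111.38°  ·
  (1,4): δ = 66.79°  ·
  (1,5): δ = 6.06°  ✓
  (1,6): δ = 63.97°  ·
  (2,3): δ = 142.02°  ·
  (2,4): δ = 97.43°  ·
  (2,5): δ = 24.58°  ✓
  (2,6): δ = 33.33°  ✓
  (3,4): δ = 135.41°  ·
  (3,5): δ = 62.56°  ·
  (3,6): δ = 4.65°  ✓
  (4,5): δ = 107.15°  ·
  (4,6): δ = 49.24°  ·
  (5,6): δ = 122.09°  ·
antipodal pairs: 5

count = 5; pairs: (0,4), (1,5), (2,5), (2,6), (3,6)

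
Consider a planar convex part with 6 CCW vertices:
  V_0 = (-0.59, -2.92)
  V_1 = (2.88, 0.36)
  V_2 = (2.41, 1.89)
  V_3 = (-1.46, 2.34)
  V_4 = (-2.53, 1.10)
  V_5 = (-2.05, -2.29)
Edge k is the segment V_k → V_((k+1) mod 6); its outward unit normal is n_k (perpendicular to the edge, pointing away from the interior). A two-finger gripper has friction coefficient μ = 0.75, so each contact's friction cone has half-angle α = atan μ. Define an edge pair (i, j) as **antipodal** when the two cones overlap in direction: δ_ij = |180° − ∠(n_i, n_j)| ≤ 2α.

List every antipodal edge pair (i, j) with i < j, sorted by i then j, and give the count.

α = atan 0.75 = 36.87°;  2α = 73.74°
n_0 = (+0.6869, -0.7267)
n_1 = (+0.9559, +0.2936)
n_2 = (+0.1155, +0.9933)
n_3 = (-0.7571, +0.6533)
n_4 = (-0.9901, -0.1402)
n_5 = (-0.3962, -0.9182)
  (0,1): δ = 116.31°  ·
  (0,2): δ = 50.02°  ✓
  (0,3): δ = 5.82°  ✓
  (0,4): δ = 54.67°  ✓
  (0,5): δ = 113.27°  ·
  (1,2): δ = 113.71°  ·
  (1,3): δ = 57.87°  ✓
  (1,4): δ = 9.02°  ✓
  (1,5): δ = 49.58°  ✓
  (2,3): δ = 124.16°  ·
  (2,4): δ = 75.31°  ·
  (2,5): δ = 16.71°  ✓
  (3,4): δ = 131.15°  ·
  (3,5): δ = 72.55°  ✓
  (4,5): δ = 121.40°  ·
antipodal pairs: 8

count = 8; pairs: (0,2), (0,3), (0,4), (1,3), (1,4), (1,5), (2,5), (3,5)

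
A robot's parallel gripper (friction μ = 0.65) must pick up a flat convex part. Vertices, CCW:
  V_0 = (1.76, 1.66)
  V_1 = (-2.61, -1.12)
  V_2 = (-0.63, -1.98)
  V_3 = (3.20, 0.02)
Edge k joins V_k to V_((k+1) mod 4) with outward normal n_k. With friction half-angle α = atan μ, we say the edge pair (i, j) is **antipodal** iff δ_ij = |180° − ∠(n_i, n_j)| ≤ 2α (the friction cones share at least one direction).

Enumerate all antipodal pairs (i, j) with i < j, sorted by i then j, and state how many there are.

α = atan 0.65 = 33.02°;  2α = 66.05°
n_0 = (-0.5368, +0.8437)
n_1 = (-0.3984, -0.9172)
n_2 = (+0.4629, -0.8864)
n_3 = (+0.7514, +0.6598)
  (0,1): δ = 55.94°  ✓
  (0,2): δ = 4.89°  ✓
  (0,3): δ = 98.82°  ·
  (1,2): δ = 128.95°  ·
  (1,3): δ = 25.24°  ✓
  (2,3): δ = 76.29°  ·
antipodal pairs: 3

count = 3; pairs: (0,1), (0,2), (1,3)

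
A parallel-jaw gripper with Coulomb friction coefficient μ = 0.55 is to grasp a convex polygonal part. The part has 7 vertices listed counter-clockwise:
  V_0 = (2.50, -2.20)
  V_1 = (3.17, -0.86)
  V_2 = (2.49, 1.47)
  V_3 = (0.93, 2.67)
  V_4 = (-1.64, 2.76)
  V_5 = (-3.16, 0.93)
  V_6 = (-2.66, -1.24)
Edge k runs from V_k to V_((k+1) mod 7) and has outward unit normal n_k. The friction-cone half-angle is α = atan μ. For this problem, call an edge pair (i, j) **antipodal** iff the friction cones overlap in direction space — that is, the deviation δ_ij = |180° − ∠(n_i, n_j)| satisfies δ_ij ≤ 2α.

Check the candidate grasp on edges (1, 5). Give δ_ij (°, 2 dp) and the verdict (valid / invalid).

α = atan 0.55 = 28.81°;  2α = 57.62°
edge 1: e_1 = (-0.68, +2.33);  n_1 = (+0.9600, +0.2802)
edge 5: e_5 = (+0.50, -2.17);  n_5 = (-0.9745, -0.2245)
∠(n_1, n_5) = 176.71°
δ = |180° − 176.71°| = 3.29°
3.29° ≤ 2α = 57.62°  →  valid

δ = 3.29°, valid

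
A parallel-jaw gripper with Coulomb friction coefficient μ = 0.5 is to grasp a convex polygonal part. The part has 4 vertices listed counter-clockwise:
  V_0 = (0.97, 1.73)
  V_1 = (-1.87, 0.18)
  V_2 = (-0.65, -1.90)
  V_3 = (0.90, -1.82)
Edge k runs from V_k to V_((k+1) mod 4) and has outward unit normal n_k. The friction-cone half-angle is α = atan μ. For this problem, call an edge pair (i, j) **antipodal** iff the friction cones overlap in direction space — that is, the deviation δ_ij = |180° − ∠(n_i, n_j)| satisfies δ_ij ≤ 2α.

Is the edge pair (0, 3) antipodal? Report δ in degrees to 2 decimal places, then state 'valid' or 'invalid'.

α = atan 0.5 = 26.57°;  2α = 53.13°
edge 0: e_0 = (-2.84, -1.55);  n_0 = (-0.4791, +0.8778)
edge 3: e_3 = (+0.07, +3.55);  n_3 = (+0.9998, -0.0197)
∠(n_0, n_3) = 119.75°
δ = |180° − 119.75°| = 60.25°
60.25° > 2α = 53.13°  →  invalid

δ = 60.25°, invalid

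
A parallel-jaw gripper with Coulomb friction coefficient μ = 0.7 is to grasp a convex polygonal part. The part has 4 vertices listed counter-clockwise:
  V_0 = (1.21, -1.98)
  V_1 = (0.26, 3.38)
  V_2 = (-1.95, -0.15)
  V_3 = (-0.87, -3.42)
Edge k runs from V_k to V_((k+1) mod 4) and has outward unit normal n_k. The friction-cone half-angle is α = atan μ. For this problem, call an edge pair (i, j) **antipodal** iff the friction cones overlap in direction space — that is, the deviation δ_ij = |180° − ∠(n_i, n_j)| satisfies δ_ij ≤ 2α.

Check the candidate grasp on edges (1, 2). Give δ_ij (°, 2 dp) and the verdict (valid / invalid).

δ = 129.67°, invalid

α = atan 0.7 = 34.99°;  2α = 69.98°
edge 1: e_1 = (-2.21, -3.53);  n_1 = (-0.8476, +0.5306)
edge 2: e_2 = (+1.08, -3.27);  n_2 = (-0.9496, -0.3136)
∠(n_1, n_2) = 50.33°
δ = |180° − 50.33°| = 129.67°
129.67° > 2α = 69.98°  →  invalid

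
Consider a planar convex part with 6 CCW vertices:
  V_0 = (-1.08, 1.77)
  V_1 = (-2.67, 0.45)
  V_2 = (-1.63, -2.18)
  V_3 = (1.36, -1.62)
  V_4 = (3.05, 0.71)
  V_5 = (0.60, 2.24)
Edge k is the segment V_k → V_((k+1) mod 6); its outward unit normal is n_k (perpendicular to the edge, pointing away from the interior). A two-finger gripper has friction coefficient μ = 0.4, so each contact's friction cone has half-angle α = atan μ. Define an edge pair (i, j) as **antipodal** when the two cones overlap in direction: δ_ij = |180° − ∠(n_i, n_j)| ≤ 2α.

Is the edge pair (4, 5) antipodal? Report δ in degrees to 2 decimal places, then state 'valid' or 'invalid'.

α = atan 0.4 = 21.80°;  2α = 43.60°
edge 4: e_4 = (-2.45, +1.53);  n_4 = (+0.5297, +0.8482)
edge 5: e_5 = (-1.68, -0.47);  n_5 = (-0.2694, +0.9630)
∠(n_4, n_5) = 47.61°
δ = |180° − 47.61°| = 132.39°
132.39° > 2α = 43.60°  →  invalid

δ = 132.39°, invalid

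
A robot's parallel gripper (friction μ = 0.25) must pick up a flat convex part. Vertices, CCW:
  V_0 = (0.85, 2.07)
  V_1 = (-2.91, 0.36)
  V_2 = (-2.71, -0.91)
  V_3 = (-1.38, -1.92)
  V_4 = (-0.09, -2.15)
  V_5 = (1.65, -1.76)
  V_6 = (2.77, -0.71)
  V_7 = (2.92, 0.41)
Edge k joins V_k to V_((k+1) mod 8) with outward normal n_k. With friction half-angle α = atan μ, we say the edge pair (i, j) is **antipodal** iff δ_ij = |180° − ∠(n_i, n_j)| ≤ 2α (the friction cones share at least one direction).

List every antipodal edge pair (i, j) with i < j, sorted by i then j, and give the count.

α = atan 0.25 = 14.04°;  2α = 28.07°
n_0 = (-0.4140, +0.9103)
n_1 = (-0.9878, -0.1556)
n_2 = (-0.6048, -0.7964)
n_3 = (-0.1755, -0.9845)
n_4 = (+0.2187, -0.9758)
n_5 = (+0.6839, -0.7295)
n_6 = (+0.9912, -0.1327)
n_7 = (+0.6256, +0.7801)
  (0,1): δ = 105.51°  ·
  (0,2): δ = 61.67°  ·
  (0,3): δ = 34.56°  ·
  (0,4): δ = 11.82°  ✓
  (0,5): δ = 18.70°  ✓
  (0,6): δ = 57.92°  ·
  (0,7): δ = 116.82°  ·
  (1,2): δ = 136.16°  ·
  (1,3): δ = 109.06°  ·
  (1,4): δ = 86.32°  ·
  (1,5): δ = 55.80°  ·
  (1,6): δ = 16.58°  ✓
  (1,7): δ = 42.32°  ·
  (2,3): δ = 152.90°  ·
  (2,4): δ = 130.15°  ·
  (2,5): δ = 99.63°  ·
  (2,6): δ = 60.42°  ·
  (2,7): δ = 1.51°  ✓
  (3,4): δ = 157.26°  ·
  (3,5): δ = 126.74°  ·
  (3,6): δ = 87.52°  ·
  (3,7): δ = 28.62°  ·
  (4,5): δ = 149.48°  ·
  (4,6): δ = 110.26°  ·
  (4,7): δ = 51.36°  ·
  (5,6): δ = 140.78°  ·
  (5,7): δ = 81.88°  ·
  (6,7): δ = 121.10°  ·
antipodal pairs: 4

count = 4; pairs: (0,4), (0,5), (1,6), (2,7)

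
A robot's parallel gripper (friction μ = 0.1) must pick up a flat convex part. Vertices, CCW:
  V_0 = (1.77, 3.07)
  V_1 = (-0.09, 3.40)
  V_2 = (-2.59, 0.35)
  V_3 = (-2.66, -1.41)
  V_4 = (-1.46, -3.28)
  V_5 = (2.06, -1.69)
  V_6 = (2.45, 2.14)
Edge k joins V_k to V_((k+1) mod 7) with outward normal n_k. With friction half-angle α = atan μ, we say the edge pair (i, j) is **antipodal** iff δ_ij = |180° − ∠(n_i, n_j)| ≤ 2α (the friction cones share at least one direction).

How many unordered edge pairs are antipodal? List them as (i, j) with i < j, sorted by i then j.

count = 2; pairs: (2,5), (3,6)

α = atan 0.1 = 5.71°;  2α = 11.42°
n_0 = (+0.1747, +0.9846)
n_1 = (-0.7734, +0.6339)
n_2 = (-0.9992, +0.0397)
n_3 = (-0.8416, -0.5401)
n_4 = (+0.4117, -0.9113)
n_5 = (+0.9949, -0.1013)
n_6 = (+0.8072, +0.5902)
  (0,1): δ = 119.28°  ·
  (0,2): δ = 82.22°  ·
  (0,3): δ = 47.25°  ·
  (0,4): δ = 34.37°  ·
  (0,5): δ = 94.25°  ·
  (0,6): δ = 136.23°  ·
  (1,2): δ = 142.94°  ·
  (1,3): δ = 107.97°  ·
  (1,4): δ = 26.35°  ·
  (1,5): δ = 33.53°  ·
  (1,6): δ = 75.51°  ·
  (2,3): δ = 145.03°  ·
  (2,4): δ = 63.41°  ·
  (2,5): δ = 3.54°  ✓
  (2,6): δ = 38.45°  ·
  (3,4): δ = 98.38°  ·
  (3,5): δ = 38.50°  ·
  (3,6): δ = 3.48°  ✓
  (4,5): δ = 120.12°  ·
  (4,6): δ = 78.14°  ·
  (5,6): δ = 138.01°  ·
antipodal pairs: 2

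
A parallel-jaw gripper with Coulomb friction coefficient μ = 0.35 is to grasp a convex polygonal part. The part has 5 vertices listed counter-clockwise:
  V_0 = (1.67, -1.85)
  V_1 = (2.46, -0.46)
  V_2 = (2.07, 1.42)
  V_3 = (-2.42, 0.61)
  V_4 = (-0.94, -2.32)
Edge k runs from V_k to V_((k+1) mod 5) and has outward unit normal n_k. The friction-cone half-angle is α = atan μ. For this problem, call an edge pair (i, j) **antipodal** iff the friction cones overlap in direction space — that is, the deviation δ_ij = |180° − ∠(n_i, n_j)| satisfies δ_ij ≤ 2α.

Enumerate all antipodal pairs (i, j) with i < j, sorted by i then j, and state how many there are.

count = 2; pairs: (1,3), (2,4)

α = atan 0.35 = 19.29°;  2α = 38.58°
n_0 = (+0.8694, -0.4941)
n_1 = (+0.9792, +0.2031)
n_2 = (-0.1775, +0.9841)
n_3 = (-0.8926, -0.4509)
n_4 = (+0.1772, -0.9842)
  (0,1): δ = 138.67°  ·
  (0,2): δ = 50.16°  ·
  (0,3): δ = 56.41°  ·
  (0,4): δ = 129.82°  ·
  (1,2): δ = 91.49°  ·
  (1,3): δ = 15.08°  ✓
  (1,4): δ = 88.49°  ·
  (2,3): δ = 73.43°  ·
  (2,4): δ = 0.02°  ✓
  (3,4): δ = 106.59°  ·
antipodal pairs: 2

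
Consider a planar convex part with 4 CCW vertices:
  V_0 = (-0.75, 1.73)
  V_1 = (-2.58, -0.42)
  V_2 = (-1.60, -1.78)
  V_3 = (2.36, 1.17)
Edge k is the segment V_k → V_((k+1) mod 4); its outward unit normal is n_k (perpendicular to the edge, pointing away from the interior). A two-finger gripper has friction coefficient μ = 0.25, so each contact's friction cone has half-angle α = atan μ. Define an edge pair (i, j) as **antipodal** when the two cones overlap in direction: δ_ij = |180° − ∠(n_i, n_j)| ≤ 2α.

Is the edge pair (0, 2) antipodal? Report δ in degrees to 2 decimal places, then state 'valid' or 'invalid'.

α = atan 0.25 = 14.04°;  2α = 28.07°
edge 0: e_0 = (-1.83, -2.15);  n_0 = (-0.7615, +0.6482)
edge 2: e_2 = (+3.96, +2.95);  n_2 = (+0.5974, -0.8019)
∠(n_0, n_2) = 167.09°
δ = |180° − 167.09°| = 12.91°
12.91° ≤ 2α = 28.07°  →  valid

δ = 12.91°, valid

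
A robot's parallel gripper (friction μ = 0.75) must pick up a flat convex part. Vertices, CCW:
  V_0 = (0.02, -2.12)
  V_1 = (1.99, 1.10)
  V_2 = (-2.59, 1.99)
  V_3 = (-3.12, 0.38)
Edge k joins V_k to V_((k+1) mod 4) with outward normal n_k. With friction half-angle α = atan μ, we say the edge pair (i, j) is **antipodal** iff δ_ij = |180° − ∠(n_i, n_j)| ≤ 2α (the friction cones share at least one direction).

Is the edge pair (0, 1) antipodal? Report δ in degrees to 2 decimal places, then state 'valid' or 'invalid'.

δ = 69.54°, valid

α = atan 0.75 = 36.87°;  2α = 73.74°
edge 0: e_0 = (+1.97, +3.22);  n_0 = (+0.8530, -0.5219)
edge 1: e_1 = (-4.58, +0.89);  n_1 = (+0.1908, +0.9816)
∠(n_0, n_1) = 110.46°
δ = |180° − 110.46°| = 69.54°
69.54° ≤ 2α = 73.74°  →  valid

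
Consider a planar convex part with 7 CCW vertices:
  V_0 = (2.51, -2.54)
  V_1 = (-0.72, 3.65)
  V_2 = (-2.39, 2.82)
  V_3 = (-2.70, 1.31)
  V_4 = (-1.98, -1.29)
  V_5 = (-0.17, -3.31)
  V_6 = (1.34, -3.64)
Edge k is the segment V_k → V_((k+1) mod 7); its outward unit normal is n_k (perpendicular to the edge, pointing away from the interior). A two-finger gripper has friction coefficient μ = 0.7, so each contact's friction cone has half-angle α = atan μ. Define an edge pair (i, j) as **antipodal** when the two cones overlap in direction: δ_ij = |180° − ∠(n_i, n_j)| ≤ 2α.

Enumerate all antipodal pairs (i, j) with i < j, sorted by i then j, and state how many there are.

α = atan 0.7 = 34.99°;  2α = 69.98°
n_0 = (+0.8866, +0.4626)
n_1 = (-0.4451, +0.8955)
n_2 = (-0.9796, +0.2011)
n_3 = (-0.9637, -0.2669)
n_4 = (-0.7448, -0.6673)
n_5 = (-0.2135, -0.9769)
n_6 = (+0.6850, -0.7286)
  (0,1): δ = 91.13°  ·
  (0,2): δ = 39.16°  ✓
  (0,3): δ = 12.08°  ✓
  (0,4): δ = 14.31°  ✓
  (0,5): δ = 50.12°  ✓
  (0,6): δ = 105.68°  ·
  (1,2): δ = 128.03°  ·
  (1,3): δ = 100.95°  ·
  (1,4): δ = 74.57°  ·
  (1,5): δ = 38.76°  ✓
  (1,6): δ = 16.81°  ✓
  (2,3): δ = 152.92°  ·
  (2,4): δ = 126.54°  ·
  (2,5): δ = 90.73°  ·
  (2,6): δ = 35.16°  ✓
  (3,4): δ = 153.62°  ·
  (3,5): δ = 117.81°  ·
  (3,6): δ = 62.24°  ✓
  (4,5): δ = 144.19°  ·
  (4,6): δ = 88.63°  ·
  (5,6): δ = 124.44°  ·
antipodal pairs: 8

count = 8; pairs: (0,2), (0,3), (0,4), (0,5), (1,5), (1,6), (2,6), (3,6)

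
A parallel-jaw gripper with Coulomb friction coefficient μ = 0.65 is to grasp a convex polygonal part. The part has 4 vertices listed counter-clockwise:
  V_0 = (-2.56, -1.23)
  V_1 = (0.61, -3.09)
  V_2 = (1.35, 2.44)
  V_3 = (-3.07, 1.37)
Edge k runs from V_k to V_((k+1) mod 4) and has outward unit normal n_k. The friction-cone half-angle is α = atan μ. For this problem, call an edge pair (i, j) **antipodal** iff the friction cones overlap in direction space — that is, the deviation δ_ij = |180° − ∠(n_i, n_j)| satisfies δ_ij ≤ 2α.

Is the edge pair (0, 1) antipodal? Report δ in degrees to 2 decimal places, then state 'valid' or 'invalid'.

δ = 67.22°, invalid

α = atan 0.65 = 33.02°;  2α = 66.05°
edge 0: e_0 = (+3.17, -1.86);  n_0 = (-0.5061, -0.8625)
edge 1: e_1 = (+0.74, +5.53);  n_1 = (+0.9912, -0.1326)
∠(n_0, n_1) = 112.78°
δ = |180° − 112.78°| = 67.22°
67.22° > 2α = 66.05°  →  invalid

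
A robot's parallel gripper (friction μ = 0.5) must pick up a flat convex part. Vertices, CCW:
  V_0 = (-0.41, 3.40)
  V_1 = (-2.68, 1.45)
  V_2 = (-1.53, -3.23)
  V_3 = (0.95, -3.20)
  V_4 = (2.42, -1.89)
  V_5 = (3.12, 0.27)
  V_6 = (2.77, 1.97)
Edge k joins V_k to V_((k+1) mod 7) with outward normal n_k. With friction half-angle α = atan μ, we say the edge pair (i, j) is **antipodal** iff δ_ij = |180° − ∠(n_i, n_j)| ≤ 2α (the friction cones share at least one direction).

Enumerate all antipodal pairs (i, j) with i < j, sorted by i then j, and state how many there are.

count = 7; pairs: (0,2), (0,3), (0,4), (1,4), (1,5), (1,6), (2,6)

α = atan 0.5 = 26.57°;  2α = 53.13°
n_0 = (-0.6516, +0.7585)
n_1 = (-0.9711, -0.2386)
n_2 = (+0.0121, -0.9999)
n_3 = (+0.6653, -0.7466)
n_4 = (+0.9513, -0.3083)
n_5 = (+0.9795, +0.2017)
n_6 = (+0.4101, +0.9120)
  (0,1): δ = 116.86°  ·
  (0,2): δ = 39.97°  ✓
  (0,3): δ = 1.04°  ✓
  (0,4): δ = 31.38°  ✓
  (0,5): δ = 60.97°  ·
  (0,6): δ = 115.12°  ·
  (1,2): δ = 103.11°  ·
  (1,3): δ = 62.10°  ·
  (1,4): δ = 31.76°  ✓
  (1,5): δ = 2.17°  ✓
  (1,6): δ = 51.98°  ✓
  (2,3): δ = 138.99°  ·
  (2,4): δ = 108.65°  ·
  (2,5): δ = 79.06°  ·
  (2,6): δ = 24.91°  ✓
  (3,4): δ = 149.66°  ·
  (3,5): δ = 120.07°  ·
  (3,6): δ = 65.92°  ·
  (4,5): δ = 150.41°  ·
  (4,6): δ = 96.26°  ·
  (5,6): δ = 125.85°  ·
antipodal pairs: 7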